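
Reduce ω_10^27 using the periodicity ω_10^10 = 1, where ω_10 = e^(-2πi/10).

Since ω_10^10 = 1, powers reduce modulo 10.
27 mod 10 = 7
So ω_10^27 = ω_10^7 = e^(-2πi·7/10)

ω_10^27 = ω_10^7 = -0.3090+0.9511i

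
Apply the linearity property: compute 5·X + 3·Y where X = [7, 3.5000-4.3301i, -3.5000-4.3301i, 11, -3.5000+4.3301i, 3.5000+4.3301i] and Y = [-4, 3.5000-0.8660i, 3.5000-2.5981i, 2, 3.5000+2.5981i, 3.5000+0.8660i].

By linearity: DFT(5x + 3y) = 5·DFT(x) + 3·DFT(y)
= 5·[7, 3.5000-4.3301i, -3.5000-4.3301i, 11, -3.5000+4.3301i, 3.5000+4.3301i] + 3·[-4, 3.5000-0.8660i, 3.5000-2.5981i, 2, 3.5000+2.5981i, 3.5000+0.8660i]

Computing element-wise:
Z[0] = 5·(7) + 3·(-4) = 23
Z[1] = 5·(3.5000-4.3301i) + 3·(3.5000-0.8660i) = 28.0000-24.2485i
Z[2] = 5·(-3.5000-4.3301i) + 3·(3.5000-2.5981i) = -7.0000-29.4448i
Z[3] = 5·(11) + 3·(2) = 61
Z[4] = 5·(-3.5000+4.3301i) + 3·(3.5000+2.5981i) = -7.0000+29.4448i
Z[5] = 5·(3.5000+4.3301i) + 3·(3.5000+0.8660i) = 28.0000+24.2485i

DFT(5x + 3y) = 5·X + 3·Y = [23, 28.0000-24.2485i, -7.0000-29.4448i, 61, -7.0000+29.4448i, 28.0000+24.2485i]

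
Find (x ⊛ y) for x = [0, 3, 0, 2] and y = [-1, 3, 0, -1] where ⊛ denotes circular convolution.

(x ⊛ y)[n] = Σ(m=0 to 3) x[m] · y[(n-m) mod 4]

Computing each output sample:
(x ⊛ y)[0] = 3
(x ⊛ y)[1] = -3
(x ⊛ y)[2] = 7
(x ⊛ y)[3] = -2

x ⊛ y = [3, -3, 7, -2]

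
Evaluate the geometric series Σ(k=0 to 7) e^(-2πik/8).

Sum of all nth roots of unity equals 0 for n > 1 (geometric series with r ≠ 1).

0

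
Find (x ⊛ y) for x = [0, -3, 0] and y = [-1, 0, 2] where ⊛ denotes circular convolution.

(x ⊛ y)[n] = Σ(m=0 to 2) x[m] · y[(n-m) mod 3]

Computing each output sample:
(x ⊛ y)[0] = -6
(x ⊛ y)[1] = 3
(x ⊛ y)[2] = 0

x ⊛ y = [-6, 3, 0]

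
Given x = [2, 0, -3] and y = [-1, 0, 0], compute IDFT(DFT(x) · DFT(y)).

(x ⊛ y)[n] = Σ(m=0 to 2) x[m] · y[(n-m) mod 3]

Computing each output sample:
(x ⊛ y)[0] = -2
(x ⊛ y)[1] = 0
(x ⊛ y)[2] = 3

x ⊛ y = [-2, 0, 3]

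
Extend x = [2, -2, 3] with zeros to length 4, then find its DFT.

Original 3-point DFT: [3, 1.5000+4.3301i, 1.5000-4.3301i]
Zero-padded 4-point DFT provides frequency interpolation.

DFT_4([x, 0, ...]) = [3, -1+2i, 7, -1-2i]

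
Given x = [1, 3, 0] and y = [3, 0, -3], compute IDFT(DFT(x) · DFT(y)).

(x ⊛ y)[n] = Σ(m=0 to 2) x[m] · y[(n-m) mod 3]

Computing each output sample:
(x ⊛ y)[0] = -6
(x ⊛ y)[1] = 9
(x ⊛ y)[2] = -3

x ⊛ y = [-6, 9, -3]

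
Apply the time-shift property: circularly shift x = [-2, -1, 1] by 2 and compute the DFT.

Time shift by 2: X_shifted[k] = ω_3^(2k) · X[k]
Shifted x = [-1, 1, -2]

DFT(x[n-2]) = [-2, -0.5000-2.5981i, -0.5000+2.5981i]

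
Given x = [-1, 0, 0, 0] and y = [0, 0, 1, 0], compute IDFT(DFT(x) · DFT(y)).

(x ⊛ y)[n] = Σ(m=0 to 3) x[m] · y[(n-m) mod 4]

Computing each output sample:
(x ⊛ y)[0] = 0
(x ⊛ y)[1] = 0
(x ⊛ y)[2] = -1
(x ⊛ y)[3] = 0

x ⊛ y = [0, 0, -1, 0]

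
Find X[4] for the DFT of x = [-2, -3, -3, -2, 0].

X[4] = Σ(n=0 to 4) x[n] · ω_5^(4n) where ω_5 = e^(-2πi/5)
= (-2)·ω_5^0 + (-3)·ω_5^4 + (-3)·ω_5^8 + (-2)·ω_5^12 + (0)·ω_5^16

X[4] = 1.1180-3.4410i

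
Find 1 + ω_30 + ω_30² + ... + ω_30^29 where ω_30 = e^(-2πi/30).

Sum of all nth roots of unity equals 0 for n > 1 (geometric series with r ≠ 1).

0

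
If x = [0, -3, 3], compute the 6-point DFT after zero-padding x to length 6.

Original 3-point DFT: [0, 5.1962i, -5.1962i]
Zero-padded 6-point DFT provides frequency interpolation.

DFT_6([x, 0, ...]) = [0, -3, 5.1962i, 6, -5.1962i, -3]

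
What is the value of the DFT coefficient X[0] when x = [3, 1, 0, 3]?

X[0] = Σ(n=0 to 3) x[n] · ω_4^0 = Σ x[n]
= (3) + (1) + (0) + (3)

X[0] = 7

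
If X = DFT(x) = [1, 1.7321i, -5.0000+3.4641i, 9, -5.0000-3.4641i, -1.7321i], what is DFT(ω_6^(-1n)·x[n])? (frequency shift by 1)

Modulation property: DFT(ω_6^(-1n)·x[n]) = X[(k-1) mod 6], so circularly shift X by 1 positions.

X[k-1] = [-1.7321i, 1, 1.7321i, -5.0000+3.4641i, 9, -5.0000-3.4641i]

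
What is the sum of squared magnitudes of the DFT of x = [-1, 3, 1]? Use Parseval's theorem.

Parseval: Σ|x[n]|² = (1/N)Σ|X[k]|², so Σ|X[k]|² = N·Σ|x[n]|² = 3·11.0000

Σ|X[k]|² = N·Σ|x[n]|² = 3·11.0000 = 33.0000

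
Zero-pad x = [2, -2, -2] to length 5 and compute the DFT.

Original 3-point DFT: [-2, 4, 4]
Zero-padded 5-point DFT provides frequency interpolation.

DFT_5([x, 0, ...]) = [-2, 3.0000+3.0777i, 3.0000-0.7265i, 3.0000+0.7265i, 3.0000-3.0777i]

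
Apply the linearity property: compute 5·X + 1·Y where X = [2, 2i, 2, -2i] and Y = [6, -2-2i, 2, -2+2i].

By linearity: DFT(5x + 1y) = 5·DFT(x) + 1·DFT(y)
= 5·[2, 2i, 2, -2i] + 1·[6, -2-2i, 2, -2+2i]

Computing element-wise:
Z[0] = 5·(2) + 1·(6) = 16
Z[1] = 5·(2i) + 1·(-2-2i) = -2+8i
Z[2] = 5·(2) + 1·(2) = 12
Z[3] = 5·(-2i) + 1·(-2+2i) = -2-8i

DFT(5x + 1y) = 5·X + 1·Y = [16, -2+8i, 12, -2-8i]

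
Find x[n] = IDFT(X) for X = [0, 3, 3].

x[n] = (1/3) Σ(k=0 to 2) X[k] · e^(2πikn/3)

Computing each x[n]:
x[0] = 2
x[1] = -1
x[2] = -1

x = [2, -1, -1]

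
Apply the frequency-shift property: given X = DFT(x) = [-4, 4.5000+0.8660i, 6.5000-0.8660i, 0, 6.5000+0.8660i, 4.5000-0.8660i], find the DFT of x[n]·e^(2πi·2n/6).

Modulation property: DFT(ω_6^(-2n)·x[n]) = X[(k-2) mod 6], so circularly shift X by 2 positions.

X[k-2] = [6.5000+0.8660i, 4.5000-0.8660i, -4, 4.5000+0.8660i, 6.5000-0.8660i, 0]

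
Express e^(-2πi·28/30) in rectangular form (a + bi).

ω_30^28 = e^(-2πi·28/30)
= cos(-2π·28/30) + i·sin(-2π·28/30)
= cos(-56π/30) + i·sin(-56π/30)

ω_30^28 = cos(-56π/30) + i·sin(-56π/30) = 0.9135+0.4067i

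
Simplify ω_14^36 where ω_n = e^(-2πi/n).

Since ω_14^14 = 1, powers reduce modulo 14.
36 mod 14 = 8
So ω_14^36 = ω_14^8 = e^(-2πi·8/14)

ω_14^36 = ω_14^8 = -0.9010+0.4339i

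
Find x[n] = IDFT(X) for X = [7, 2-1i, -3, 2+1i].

x[n] = (1/4) Σ(k=0 to 3) X[k] · e^(2πikn/4)

Computing each x[n]:
x[0] = 2
x[1] = 3
x[2] = 0
x[3] = 2

x = [2, 3, 0, 2]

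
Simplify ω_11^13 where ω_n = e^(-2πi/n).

Since ω_11^11 = 1, powers reduce modulo 11.
13 mod 11 = 2
So ω_11^13 = ω_11^2 = e^(-2πi·2/11)

ω_11^13 = ω_11^2 = 0.4154-0.9096i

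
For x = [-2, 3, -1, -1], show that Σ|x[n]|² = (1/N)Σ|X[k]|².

Time domain:
Σ|x[n]|² = |-2|² + |3|² + |-1|² + |-1|² = 15.0000

Frequency domain:
(1/4)Σ|X[k]|² = (1/4)(|-1|² + |-1-4i|² + |-5|² + |-1+4i|²) = (1/4)·60.0000 = 15.0000

Both sides agree, confirming Parseval's theorem.

Σ|x[n]|² = (1/N)Σ|X[k]|² = 15.0000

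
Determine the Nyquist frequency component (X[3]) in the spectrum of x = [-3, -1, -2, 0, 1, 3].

X[3] = Σ(n=0 to 5) x[n] · ω_6^(3n) where ω_6 = e^(-2πi/6)
= (-3)·ω_6^0 + (-1)·ω_6^3 + (-2)·ω_6^6 + (0)·ω_6^9 + (1)·ω_6^12 + (3)·ω_6^15

X[3] = -6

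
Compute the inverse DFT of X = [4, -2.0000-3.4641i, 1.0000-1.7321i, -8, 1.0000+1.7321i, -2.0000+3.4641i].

x[n] = (1/6) Σ(k=0 to 5) X[k] · e^(2πikn/6)

Computing each x[n]:
x[0] = -1
x[1] = 3
x[2] = 0
x[3] = 3
x[4] = -1
x[5] = 0

x = [-1, 3, 0, 3, -1, 0]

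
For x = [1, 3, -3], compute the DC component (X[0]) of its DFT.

X[0] = Σ(n=0 to 2) x[n] · ω_3^0 = Σ x[n]
= (1) + (3) + (-3)

X[0] = 1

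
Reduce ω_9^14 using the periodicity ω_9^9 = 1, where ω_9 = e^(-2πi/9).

Since ω_9^9 = 1, powers reduce modulo 9.
14 mod 9 = 5
So ω_9^14 = ω_9^5 = e^(-2πi·5/9)

ω_9^14 = ω_9^5 = -0.9397+0.3420i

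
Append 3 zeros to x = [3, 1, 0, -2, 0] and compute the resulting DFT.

Original 5-point DFT: [2, 4.9271-2.1266i, 1.5729+1.3143i, 1.5729-1.3143i, 4.9271+2.1266i]
Zero-padded 8-point DFT provides frequency interpolation.

DFT_8([x, 0, ...]) = [2, 5.1213+0.7071i, 3-3i, 0.8787+0.7071i, 4, 0.8787-0.7071i, 3+3i, 5.1213-0.7071i]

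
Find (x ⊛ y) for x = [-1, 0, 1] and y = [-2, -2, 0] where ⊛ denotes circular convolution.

(x ⊛ y)[n] = Σ(m=0 to 2) x[m] · y[(n-m) mod 3]

Computing each output sample:
(x ⊛ y)[0] = 0
(x ⊛ y)[1] = 2
(x ⊛ y)[2] = -2

x ⊛ y = [0, 2, -2]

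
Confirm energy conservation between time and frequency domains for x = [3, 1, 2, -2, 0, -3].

Time domain:
Σ|x[n]|² = |3|² + |1|² + |2|² + |-2|² + |0|² + |-3|² = 27.0000

Frequency domain:
(1/6)Σ|X[k]|² = (1/6)(|1|² + |3.0000-5.1962i|² + |1.0000-1.7321i|² + |9|² + |1.0000+1.7321i|² + |3.0000+5.1962i|²) = (1/6)·162.0000 = 27.0000

Both sides agree, confirming Parseval's theorem.

Σ|x[n]|² = (1/N)Σ|X[k]|² = 27.0000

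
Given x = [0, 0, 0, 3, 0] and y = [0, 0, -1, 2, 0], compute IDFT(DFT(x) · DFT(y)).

(x ⊛ y)[n] = Σ(m=0 to 4) x[m] · y[(n-m) mod 5]

Computing each output sample:
(x ⊛ y)[0] = -3
(x ⊛ y)[1] = 6
(x ⊛ y)[2] = 0
(x ⊛ y)[3] = 0
(x ⊛ y)[4] = 0

x ⊛ y = [-3, 6, 0, 0, 0]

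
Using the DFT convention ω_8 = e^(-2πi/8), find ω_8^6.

ω_8^6 = e^(-2πi·6/8)
= cos(-2π·6/8) + i·sin(-2π·6/8)
= cos(-12π/8) + i·sin(-12π/8)

ω_8^6 = cos(-12π/8) + i·sin(-12π/8) = 1i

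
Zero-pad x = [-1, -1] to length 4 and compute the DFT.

Original 2-point DFT: [-2, 0]
Zero-padded 4-point DFT provides frequency interpolation.

DFT_4([x, 0, ...]) = [-2, -1+1i, 0, -1-1i]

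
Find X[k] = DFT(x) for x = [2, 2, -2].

X[k] = Σ(n=0 to 2) x[n] · ω_3^(nk)
where ω_3 = e^(-2πi/3)

Computing each X[k]:
X[0] = 2
X[1] = 2.0000-3.4641i
X[2] = 2.0000+3.4641i

X = [2, 2.0000-3.4641i, 2.0000+3.4641i]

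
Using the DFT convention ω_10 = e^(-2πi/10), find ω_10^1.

ω_10^1 = e^(-2πi·1/10)
= cos(-2π·1/10) + i·sin(-2π·1/10)
= cos(-2π/10) + i·sin(-2π/10)

ω_10^1 = cos(-2π/10) + i·sin(-2π/10) = 0.8090-0.5878i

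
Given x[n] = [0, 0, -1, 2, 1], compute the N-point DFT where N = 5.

X[k] = Σ(n=0 to 4) x[n] · ω_5^(nk)
where ω_5 = e^(-2πi/5)

Computing each X[k]:
X[0] = 2
X[1] = -0.5000+2.7144i
X[2] = -0.5000-2.2654i
X[3] = -0.5000+2.2654i
X[4] = -0.5000-2.7144i

X = [2, -0.5000+2.7144i, -0.5000-2.2654i, -0.5000+2.2654i, -0.5000-2.7144i]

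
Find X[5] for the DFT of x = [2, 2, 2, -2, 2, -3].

X[5] = Σ(n=0 to 5) x[n] · ω_6^(5n) where ω_6 = e^(-2πi/6)
= (2)·ω_6^0 + (2)·ω_6^5 + (2)·ω_6^10 + (-2)·ω_6^15 + (2)·ω_6^20 + (-3)·ω_6^25

X[5] = 1.5000+4.3301i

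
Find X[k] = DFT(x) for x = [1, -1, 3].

X[k] = Σ(n=0 to 2) x[n] · ω_3^(nk)
where ω_3 = e^(-2πi/3)

Computing each X[k]:
X[0] = 3
X[1] = 3.4641i
X[2] = -3.4641i

X = [3, 3.4641i, -3.4641i]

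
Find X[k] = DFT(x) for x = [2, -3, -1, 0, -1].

X[k] = Σ(n=0 to 4) x[n] · ω_5^(nk)
where ω_5 = e^(-2πi/5)

Computing each X[k]:
X[0] = -3
X[1] = 1.5729+2.4899i
X[2] = 4.9271+0.2245i
X[3] = 4.9271-0.2245i
X[4] = 1.5729-2.4899i

X = [-3, 1.5729+2.4899i, 4.9271+0.2245i, 4.9271-0.2245i, 1.5729-2.4899i]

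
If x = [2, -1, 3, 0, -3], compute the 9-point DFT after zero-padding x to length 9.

Original 5-point DFT: [1, -1.6631-3.6655i, 6.1631+1.6776i, 6.1631-1.6776i, -1.6631+3.6655i]
Zero-padded 9-point DFT provides frequency interpolation.

DFT_9([x, 0, ...]) = [1, 4.5740-1.2856i, -3.2909-1.9696i, 2.5000+6.0622i, 4.7169-0.6840i, 4.7169+0.6840i, 2.5000-6.0622i, -3.2909+1.9696i, 4.5740+1.2856i]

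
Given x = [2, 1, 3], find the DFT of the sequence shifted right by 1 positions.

Time shift by 1: X_shifted[k] = ω_3^(1k) · X[k]
Shifted x = [3, 2, 1]

DFT(x[n-1]) = [6, 1.5000-0.8660i, 1.5000+0.8660i]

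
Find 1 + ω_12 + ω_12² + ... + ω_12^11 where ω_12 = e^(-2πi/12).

Sum of all nth roots of unity equals 0 for n > 1 (geometric series with r ≠ 1).

0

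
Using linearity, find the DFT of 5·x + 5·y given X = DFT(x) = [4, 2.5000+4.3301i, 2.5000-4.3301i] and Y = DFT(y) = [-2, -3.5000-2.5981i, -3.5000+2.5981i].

By linearity: DFT(5x + 5y) = 5·DFT(x) + 5·DFT(y)
= 5·[4, 2.5000+4.3301i, 2.5000-4.3301i] + 5·[-2, -3.5000-2.5981i, -3.5000+2.5981i]

Computing element-wise:
Z[0] = 5·(4) + 5·(-2) = 10
Z[1] = 5·(2.5000+4.3301i) + 5·(-3.5000-2.5981i) = -5.0000+8.6600i
Z[2] = 5·(2.5000-4.3301i) + 5·(-3.5000+2.5981i) = -5.0000-8.6600i

DFT(5x + 5y) = 5·X + 5·Y = [10, -5.0000+8.6600i, -5.0000-8.6600i]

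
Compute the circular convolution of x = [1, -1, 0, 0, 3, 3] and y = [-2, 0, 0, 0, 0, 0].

(x ⊛ y)[n] = Σ(m=0 to 5) x[m] · y[(n-m) mod 6]

Computing each output sample:
(x ⊛ y)[0] = -2
(x ⊛ y)[1] = 2
(x ⊛ y)[2] = 0
(x ⊛ y)[3] = 0
(x ⊛ y)[4] = -6
(x ⊛ y)[5] = -6

x ⊛ y = [-2, 2, 0, 0, -6, -6]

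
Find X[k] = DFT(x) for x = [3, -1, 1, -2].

X[k] = Σ(n=0 to 3) x[n] · ω_4^(nk)
where ω_4 = e^(-2πi/4)

Computing each X[k]:
X[0] = 1
X[1] = 2-1i
X[2] = 7
X[3] = 2+1i

X = [1, 2-1i, 7, 2+1i]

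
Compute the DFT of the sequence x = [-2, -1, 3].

X[k] = Σ(n=0 to 2) x[n] · ω_3^(nk)
where ω_3 = e^(-2πi/3)

Computing each X[k]:
X[0] = 0
X[1] = -3.0000+3.4641i
X[2] = -3.0000-3.4641i

X = [0, -3.0000+3.4641i, -3.0000-3.4641i]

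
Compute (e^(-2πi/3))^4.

Since ω_3^3 = 1, powers reduce modulo 3.
4 mod 3 = 1
So ω_3^4 = ω_3^1 = e^(-2πi·1/3)

ω_3^4 = ω_3^1 = -0.5000-0.8660i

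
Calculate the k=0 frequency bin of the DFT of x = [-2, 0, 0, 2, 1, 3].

X[0] = Σ(n=0 to 5) x[n] · ω_6^0 = Σ x[n]
= (-2) + (0) + (0) + (2) + (1) + (3)

X[0] = 4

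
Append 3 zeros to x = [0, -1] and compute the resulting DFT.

Original 2-point DFT: [-1, 1]
Zero-padded 5-point DFT provides frequency interpolation.

DFT_5([x, 0, ...]) = [-1, -0.3090+0.9511i, 0.8090+0.5878i, 0.8090-0.5878i, -0.3090-0.9511i]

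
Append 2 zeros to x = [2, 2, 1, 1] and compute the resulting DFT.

Original 4-point DFT: [6, 1-1i, 0, 1+1i]
Zero-padded 6-point DFT provides frequency interpolation.

DFT_6([x, 0, ...]) = [6, 1.5000-2.5981i, 1.5000-0.8660i, 0, 1.5000+0.8660i, 1.5000+2.5981i]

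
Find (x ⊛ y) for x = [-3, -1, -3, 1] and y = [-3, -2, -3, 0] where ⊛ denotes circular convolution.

(x ⊛ y)[n] = Σ(m=0 to 3) x[m] · y[(n-m) mod 4]

Computing each output sample:
(x ⊛ y)[0] = 16
(x ⊛ y)[1] = 6
(x ⊛ y)[2] = 20
(x ⊛ y)[3] = 6

x ⊛ y = [16, 6, 20, 6]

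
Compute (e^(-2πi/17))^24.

Since ω_17^17 = 1, powers reduce modulo 17.
24 mod 17 = 7
So ω_17^24 = ω_17^7 = e^(-2πi·7/17)

ω_17^24 = ω_17^7 = -0.8502-0.5264i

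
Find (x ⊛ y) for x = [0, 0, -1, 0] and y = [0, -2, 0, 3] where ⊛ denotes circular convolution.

(x ⊛ y)[n] = Σ(m=0 to 3) x[m] · y[(n-m) mod 4]

Computing each output sample:
(x ⊛ y)[0] = 0
(x ⊛ y)[1] = -3
(x ⊛ y)[2] = 0
(x ⊛ y)[3] = 2

x ⊛ y = [0, -3, 0, 2]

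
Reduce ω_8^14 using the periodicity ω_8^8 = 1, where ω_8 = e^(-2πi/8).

Since ω_8^8 = 1, powers reduce modulo 8.
14 mod 8 = 6
So ω_8^14 = ω_8^6 = e^(-2πi·6/8)

ω_8^14 = ω_8^6 = 1i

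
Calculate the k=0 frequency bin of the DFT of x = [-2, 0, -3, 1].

X[0] = Σ(n=0 to 3) x[n] · ω_4^0 = Σ x[n]
= (-2) + (0) + (-3) + (1)

X[0] = -4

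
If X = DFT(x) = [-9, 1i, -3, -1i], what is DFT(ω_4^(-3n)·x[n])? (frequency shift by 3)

Modulation property: DFT(ω_4^(-3n)·x[n]) = X[(k-3) mod 4], so circularly shift X by 3 positions.

X[k-3] = [1i, -3, -1i, -9]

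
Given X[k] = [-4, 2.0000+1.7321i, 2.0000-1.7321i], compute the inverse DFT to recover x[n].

x[n] = (1/3) Σ(k=0 to 2) X[k] · e^(2πikn/3)

Computing each x[n]:
x[0] = 0
x[1] = -3
x[2] = -1

x = [0, -3, -1]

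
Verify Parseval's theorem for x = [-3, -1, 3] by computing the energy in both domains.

Time domain:
Σ|x[n]|² = |-3|² + |-1|² + |3|² = 19.0000

Frequency domain:
(1/3)Σ|X[k]|² = (1/3)(|-1|² + |-4.0000+3.4641i|² + |-4.0000-3.4641i|²) = (1/3)·57.0000 = 19.0000

Both sides agree, confirming Parseval's theorem.

Σ|x[n]|² = (1/N)Σ|X[k]|² = 19.0000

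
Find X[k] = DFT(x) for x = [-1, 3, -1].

X[k] = Σ(n=0 to 2) x[n] · ω_3^(nk)
where ω_3 = e^(-2πi/3)

Computing each X[k]:
X[0] = 1
X[1] = -2.0000-3.4641i
X[2] = -2.0000+3.4641i

X = [1, -2.0000-3.4641i, -2.0000+3.4641i]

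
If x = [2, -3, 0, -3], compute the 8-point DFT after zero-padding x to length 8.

Original 4-point DFT: [-4, 2, 8, 2]
Zero-padded 8-point DFT provides frequency interpolation.

DFT_8([x, 0, ...]) = [-4, 2.0000+4.2426i, 2, 2.0000+4.2426i, 8, 2.0000-4.2426i, 2, 2.0000-4.2426i]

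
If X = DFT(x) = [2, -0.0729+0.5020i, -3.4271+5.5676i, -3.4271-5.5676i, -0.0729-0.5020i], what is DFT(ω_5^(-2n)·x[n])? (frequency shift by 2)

Modulation property: DFT(ω_5^(-2n)·x[n]) = X[(k-2) mod 5], so circularly shift X by 2 positions.

X[k-2] = [-3.4271-5.5676i, -0.0729-0.5020i, 2, -0.0729+0.5020i, -3.4271+5.5676i]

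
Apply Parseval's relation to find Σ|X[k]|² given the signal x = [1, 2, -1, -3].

Parseval: Σ|x[n]|² = (1/N)Σ|X[k]|², so Σ|X[k]|² = N·Σ|x[n]|² = 4·15.0000

Σ|X[k]|² = N·Σ|x[n]|² = 4·15.0000 = 60.0000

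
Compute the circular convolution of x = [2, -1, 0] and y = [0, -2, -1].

(x ⊛ y)[n] = Σ(m=0 to 2) x[m] · y[(n-m) mod 3]

Computing each output sample:
(x ⊛ y)[0] = 1
(x ⊛ y)[1] = -4
(x ⊛ y)[2] = 0

x ⊛ y = [1, -4, 0]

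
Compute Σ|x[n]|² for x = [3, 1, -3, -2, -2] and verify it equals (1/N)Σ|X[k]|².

Time domain:
Σ|x[n]|² = |3|² + |1|² + |-3|² + |-2|² + |-2|² = 27.0000

Frequency domain:
(1/5)Σ|X[k]|² = (1/5)(|-3|² + |6.7361-2.2654i|² + |2.2639-2.7144i|² + |2.2639+2.7144i|² + |6.7361+2.2654i|²) = (1/5)·135.0000 = 27.0000

Both sides agree, confirming Parseval's theorem.

Σ|x[n]|² = (1/N)Σ|X[k]|² = 27.0000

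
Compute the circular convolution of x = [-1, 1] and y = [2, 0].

(x ⊛ y)[n] = Σ(m=0 to 1) x[m] · y[(n-m) mod 2]

Computing each output sample:
(x ⊛ y)[0] = -2
(x ⊛ y)[1] = 2

x ⊛ y = [-2, 2]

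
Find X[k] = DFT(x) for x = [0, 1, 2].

X[k] = Σ(n=0 to 2) x[n] · ω_3^(nk)
where ω_3 = e^(-2πi/3)

Computing each X[k]:
X[0] = 3
X[1] = -1.5000+0.8660i
X[2] = -1.5000-0.8660i

X = [3, -1.5000+0.8660i, -1.5000-0.8660i]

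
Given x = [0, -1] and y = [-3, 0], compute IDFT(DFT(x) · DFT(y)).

(x ⊛ y)[n] = Σ(m=0 to 1) x[m] · y[(n-m) mod 2]

Computing each output sample:
(x ⊛ y)[0] = 0
(x ⊛ y)[1] = 3

x ⊛ y = [0, 3]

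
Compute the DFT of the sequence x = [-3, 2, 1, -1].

X[k] = Σ(n=0 to 3) x[n] · ω_4^(nk)
where ω_4 = e^(-2πi/4)

Computing each X[k]:
X[0] = -1
X[1] = -4-3i
X[2] = -3
X[3] = -4+3i

X = [-1, -4-3i, -3, -4+3i]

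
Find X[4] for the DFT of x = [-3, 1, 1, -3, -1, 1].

X[4] = Σ(n=0 to 5) x[n] · ω_6^(4n) where ω_6 = e^(-2πi/6)
= (-3)·ω_6^0 + (1)·ω_6^4 + (1)·ω_6^8 + (-3)·ω_6^12 + (-1)·ω_6^16 + (1)·ω_6^20

X[4] = -7.0000-1.7321i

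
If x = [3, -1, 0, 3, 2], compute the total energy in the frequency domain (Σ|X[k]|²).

Parseval: Σ|x[n]|² = (1/N)Σ|X[k]|², so Σ|X[k]|² = N·Σ|x[n]|² = 5·23.0000

Σ|X[k]|² = N·Σ|x[n]|² = 5·23.0000 = 115.0000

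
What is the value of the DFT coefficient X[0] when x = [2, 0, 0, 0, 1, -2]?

X[0] = Σ(n=0 to 5) x[n] · ω_6^0 = Σ x[n]
= (2) + (0) + (0) + (0) + (1) + (-2)

X[0] = 1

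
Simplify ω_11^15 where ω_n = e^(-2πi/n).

Since ω_11^11 = 1, powers reduce modulo 11.
15 mod 11 = 4
So ω_11^15 = ω_11^4 = e^(-2πi·4/11)

ω_11^15 = ω_11^4 = -0.6549-0.7557i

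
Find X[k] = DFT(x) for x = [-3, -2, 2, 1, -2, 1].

X[k] = Σ(n=0 to 5) x[n] · ω_6^(nk)
where ω_6 = e^(-2πi/6)

Computing each X[k]:
X[0] = -3
X[1] = -4.5000-0.8660i
X[2] = -1.5000+6.0622i
X[3] = -3
X[4] = -1.5000-6.0622i
X[5] = -4.5000+0.8660i

X = [-3, -4.5000-0.8660i, -1.5000+6.0622i, -3, -1.5000-6.0622i, -4.5000+0.8660i]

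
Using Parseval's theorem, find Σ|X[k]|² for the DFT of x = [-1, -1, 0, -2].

Parseval: Σ|x[n]|² = (1/N)Σ|X[k]|², so Σ|X[k]|² = N·Σ|x[n]|² = 4·6.0000

Σ|X[k]|² = N·Σ|x[n]|² = 4·6.0000 = 24.0000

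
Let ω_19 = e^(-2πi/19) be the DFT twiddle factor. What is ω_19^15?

ω_19^15 = e^(-2πi·15/19)
= cos(-2π·15/19) + i·sin(-2π·15/19)
= cos(-30π/19) + i·sin(-30π/19)

ω_19^15 = cos(-30π/19) + i·sin(-30π/19) = 0.2455+0.9694i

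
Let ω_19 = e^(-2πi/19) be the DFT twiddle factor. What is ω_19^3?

ω_19^3 = e^(-2πi·3/19)
= cos(-2π·3/19) + i·sin(-2π·3/19)
= cos(-6π/19) + i·sin(-6π/19)

ω_19^3 = cos(-6π/19) + i·sin(-6π/19) = 0.5469-0.8372i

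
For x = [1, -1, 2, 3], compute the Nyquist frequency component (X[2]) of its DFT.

X[2] = Σ(n=0 to 3) x[n] · ω_4^(2n) where ω_4 = e^(-2πi/4)
= (1)·ω_4^0 + (-1)·ω_4^2 + (2)·ω_4^4 + (3)·ω_4^6

X[2] = 1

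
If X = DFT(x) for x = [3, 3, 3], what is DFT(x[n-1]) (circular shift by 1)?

Time shift by 1: X_shifted[k] = ω_3^(1k) · X[k]
Shifted x = [3, 3, 3]

DFT(x[n-1]) = [9, 0, 0]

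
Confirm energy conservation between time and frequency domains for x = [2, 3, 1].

Time domain:
Σ|x[n]|² = |2|² + |3|² + |1|² = 14.0000

Frequency domain:
(1/3)Σ|X[k]|² = (1/3)(|6|² + |-1.7321i|² + |1.7321i|²) = (1/3)·42.0000 = 14.0000

Both sides agree, confirming Parseval's theorem.

Σ|x[n]|² = (1/N)Σ|X[k]|² = 14.0000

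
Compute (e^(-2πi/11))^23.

Since ω_11^11 = 1, powers reduce modulo 11.
23 mod 11 = 1
So ω_11^23 = ω_11^1 = e^(-2πi·1/11)

ω_11^23 = ω_11^1 = 0.8413-0.5406i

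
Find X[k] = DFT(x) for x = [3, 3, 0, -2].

X[k] = Σ(n=0 to 3) x[n] · ω_4^(nk)
where ω_4 = e^(-2πi/4)

Computing each X[k]:
X[0] = 4
X[1] = 3-5i
X[2] = 2
X[3] = 3+5i

X = [4, 3-5i, 2, 3+5i]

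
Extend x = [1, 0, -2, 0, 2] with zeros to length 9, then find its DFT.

Original 5-point DFT: [1, 3.2361+3.0777i, -1.2361-0.7265i, -1.2361+0.7265i, 3.2361-3.0777i]
Zero-padded 9-point DFT provides frequency interpolation.

DFT_9([x, 0, ...]) = [1, -1.2267+1.2856i, 4.4115+1.9696i, 1.0000-3.4641i, -0.1848+0.6840i, -0.1848-0.6840i, 1.0000+3.4641i, 4.4115-1.9696i, -1.2267-1.2856i]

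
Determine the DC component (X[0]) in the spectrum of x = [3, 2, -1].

X[0] = Σ(n=0 to 2) x[n] · ω_3^0 = Σ x[n]
= (3) + (2) + (-1)

X[0] = 4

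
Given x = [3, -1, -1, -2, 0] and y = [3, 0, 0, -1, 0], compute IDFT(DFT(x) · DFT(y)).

(x ⊛ y)[n] = Σ(m=0 to 4) x[m] · y[(n-m) mod 5]

Computing each output sample:
(x ⊛ y)[0] = 10
(x ⊛ y)[1] = -1
(x ⊛ y)[2] = -3
(x ⊛ y)[3] = -9
(x ⊛ y)[4] = 1

x ⊛ y = [10, -1, -3, -9, 1]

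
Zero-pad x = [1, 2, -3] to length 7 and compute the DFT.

Original 3-point DFT: [0, 1.5000-4.3301i, 1.5000+4.3301i]
Zero-padded 7-point DFT provides frequency interpolation.

DFT_7([x, 0, ...]) = [0, 2.9145+1.3611i, 3.2579-3.2515i, -2.6724-3.2133i, -2.6724+3.2133i, 3.2579+3.2515i, 2.9145-1.3611i]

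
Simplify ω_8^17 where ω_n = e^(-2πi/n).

Since ω_8^8 = 1, powers reduce modulo 8.
17 mod 8 = 1
So ω_8^17 = ω_8^1 = e^(-2πi·1/8)

ω_8^17 = ω_8^1 = 0.7071-0.7071i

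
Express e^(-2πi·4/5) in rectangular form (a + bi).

ω_5^4 = e^(-2πi·4/5)
= cos(-2π·4/5) + i·sin(-2π·4/5)
= cos(-8π/5) + i·sin(-8π/5)

ω_5^4 = cos(-8π/5) + i·sin(-8π/5) = 0.3090+0.9511i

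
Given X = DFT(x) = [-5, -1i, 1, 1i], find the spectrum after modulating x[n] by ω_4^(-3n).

Modulation property: DFT(ω_4^(-3n)·x[n]) = X[(k-3) mod 4], so circularly shift X by 3 positions.

X[k-3] = [-1i, 1, 1i, -5]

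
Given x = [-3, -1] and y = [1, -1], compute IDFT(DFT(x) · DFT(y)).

(x ⊛ y)[n] = Σ(m=0 to 1) x[m] · y[(n-m) mod 2]

Computing each output sample:
(x ⊛ y)[0] = -2
(x ⊛ y)[1] = 2

x ⊛ y = [-2, 2]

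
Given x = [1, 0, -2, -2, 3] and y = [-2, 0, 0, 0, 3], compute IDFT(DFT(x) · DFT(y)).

(x ⊛ y)[n] = Σ(m=0 to 4) x[m] · y[(n-m) mod 5]

Computing each output sample:
(x ⊛ y)[0] = -2
(x ⊛ y)[1] = -6
(x ⊛ y)[2] = -2
(x ⊛ y)[3] = 13
(x ⊛ y)[4] = -3

x ⊛ y = [-2, -6, -2, 13, -3]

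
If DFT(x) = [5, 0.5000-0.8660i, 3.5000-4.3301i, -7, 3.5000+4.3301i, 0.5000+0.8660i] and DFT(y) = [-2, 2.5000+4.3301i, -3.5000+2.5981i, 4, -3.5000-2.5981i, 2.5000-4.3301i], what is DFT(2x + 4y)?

By linearity: DFT(2x + 4y) = 2·DFT(x) + 4·DFT(y)
= 2·[5, 0.5000-0.8660i, 3.5000-4.3301i, -7, 3.5000+4.3301i, 0.5000+0.8660i] + 4·[-2, 2.5000+4.3301i, -3.5000+2.5981i, 4, -3.5000-2.5981i, 2.5000-4.3301i]

Computing element-wise:
Z[0] = 2·(5) + 4·(-2) = 2
Z[1] = 2·(0.5000-0.8660i) + 4·(2.5000+4.3301i) = 11.0000+15.5884i
Z[2] = 2·(3.5000-4.3301i) + 4·(-3.5000+2.5981i) = -7.0000+1.7322i
Z[3] = 2·(-7) + 4·(4) = 2
Z[4] = 2·(3.5000+4.3301i) + 4·(-3.5000-2.5981i) = -7.0000-1.7322i
Z[5] = 2·(0.5000+0.8660i) + 4·(2.5000-4.3301i) = 11.0000-15.5884i

DFT(2x + 4y) = 2·X + 4·Y = [2, 11.0000+15.5884i, -7.0000+1.7322i, 2, -7.0000-1.7322i, 11.0000-15.5884i]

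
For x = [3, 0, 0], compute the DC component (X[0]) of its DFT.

X[0] = Σ(n=0 to 2) x[n] · ω_3^0 = Σ x[n]
= (3) + (0) + (0)

X[0] = 3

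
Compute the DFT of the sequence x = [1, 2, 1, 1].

X[k] = Σ(n=0 to 3) x[n] · ω_4^(nk)
where ω_4 = e^(-2πi/4)

Computing each X[k]:
X[0] = 5
X[1] = -1i
X[2] = -1
X[3] = 1i

X = [5, -1i, -1, 1i]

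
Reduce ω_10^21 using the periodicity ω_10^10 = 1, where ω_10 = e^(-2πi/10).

Since ω_10^10 = 1, powers reduce modulo 10.
21 mod 10 = 1
So ω_10^21 = ω_10^1 = e^(-2πi·1/10)

ω_10^21 = ω_10^1 = 0.8090-0.5878i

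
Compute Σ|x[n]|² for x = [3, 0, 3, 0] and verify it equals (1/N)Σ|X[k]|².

Time domain:
Σ|x[n]|² = |3|² + |0|² + |3|² + |0|² = 18.0000

Frequency domain:
(1/4)Σ|X[k]|² = (1/4)(|6|² + |0|² + |6|² + |0|²) = (1/4)·72.0000 = 18.0000

Both sides agree, confirming Parseval's theorem.

Σ|x[n]|² = (1/N)Σ|X[k]|² = 18.0000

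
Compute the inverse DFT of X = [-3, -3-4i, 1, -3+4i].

x[n] = (1/4) Σ(k=0 to 3) X[k] · e^(2πikn/4)

Computing each x[n]:
x[0] = -2
x[1] = 1
x[2] = 1
x[3] = -3

x = [-2, 1, 1, -3]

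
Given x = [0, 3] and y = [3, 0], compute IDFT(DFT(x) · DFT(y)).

(x ⊛ y)[n] = Σ(m=0 to 1) x[m] · y[(n-m) mod 2]

Computing each output sample:
(x ⊛ y)[0] = 0
(x ⊛ y)[1] = 9

x ⊛ y = [0, 9]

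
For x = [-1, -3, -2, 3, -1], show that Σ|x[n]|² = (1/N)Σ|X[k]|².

Time domain:
Σ|x[n]|² = |-1|² + |-3|² + |-2|² + |3|² + |-1|² = 24.0000

Frequency domain:
(1/5)Σ|X[k]|² = (1/5)(|-4|² + |-3.0451+4.8410i|² + |2.5451-3.5797i|² + |2.5451+3.5797i|² + |-3.0451-4.8410i|²) = (1/5)·120.0000 = 24.0000

Both sides agree, confirming Parseval's theorem.

Σ|x[n]|² = (1/N)Σ|X[k]|² = 24.0000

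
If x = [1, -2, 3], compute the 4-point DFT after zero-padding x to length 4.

Original 3-point DFT: [2, 0.5000+4.3301i, 0.5000-4.3301i]
Zero-padded 4-point DFT provides frequency interpolation.

DFT_4([x, 0, ...]) = [2, -2+2i, 6, -2-2i]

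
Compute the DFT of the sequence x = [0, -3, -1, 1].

X[k] = Σ(n=0 to 3) x[n] · ω_4^(nk)
where ω_4 = e^(-2πi/4)

Computing each X[k]:
X[0] = -3
X[1] = 1+4i
X[2] = 1
X[3] = 1-4i

X = [-3, 1+4i, 1, 1-4i]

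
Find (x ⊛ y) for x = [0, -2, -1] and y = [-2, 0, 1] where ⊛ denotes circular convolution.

(x ⊛ y)[n] = Σ(m=0 to 2) x[m] · y[(n-m) mod 3]

Computing each output sample:
(x ⊛ y)[0] = -2
(x ⊛ y)[1] = 3
(x ⊛ y)[2] = 2

x ⊛ y = [-2, 3, 2]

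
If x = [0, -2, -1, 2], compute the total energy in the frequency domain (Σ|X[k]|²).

Parseval: Σ|x[n]|² = (1/N)Σ|X[k]|², so Σ|X[k]|² = N·Σ|x[n]|² = 4·9.0000

Σ|X[k]|² = N·Σ|x[n]|² = 4·9.0000 = 36.0000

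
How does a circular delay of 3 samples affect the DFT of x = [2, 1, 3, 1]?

Time shift by 3: X_shifted[k] = ω_4^(3k) · X[k]
Shifted x = [1, 3, 1, 2]

DFT(x[n-3]) = [7, -1i, -3, 1i]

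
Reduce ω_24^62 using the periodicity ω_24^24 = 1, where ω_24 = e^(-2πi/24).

Since ω_24^24 = 1, powers reduce modulo 24.
62 mod 24 = 14
So ω_24^62 = ω_24^14 = e^(-2πi·14/24)

ω_24^62 = ω_24^14 = -0.8660+0.5000i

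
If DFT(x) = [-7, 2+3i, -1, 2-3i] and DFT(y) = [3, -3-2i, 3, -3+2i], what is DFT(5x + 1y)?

By linearity: DFT(5x + 1y) = 5·DFT(x) + 1·DFT(y)
= 5·[-7, 2+3i, -1, 2-3i] + 1·[3, -3-2i, 3, -3+2i]

Computing element-wise:
Z[0] = 5·(-7) + 1·(3) = -32
Z[1] = 5·(2+3i) + 1·(-3-2i) = 7+13i
Z[2] = 5·(-1) + 1·(3) = -2
Z[3] = 5·(2-3i) + 1·(-3+2i) = 7-13i

DFT(5x + 1y) = 5·X + 1·Y = [-32, 7+13i, -2, 7-13i]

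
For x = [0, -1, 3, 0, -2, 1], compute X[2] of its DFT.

X[2] = Σ(n=0 to 5) x[n] · ω_6^(2n) where ω_6 = e^(-2πi/6)
= (0)·ω_6^0 + (-1)·ω_6^2 + (3)·ω_6^4 + (0)·ω_6^6 + (-2)·ω_6^8 + (1)·ω_6^10

X[2] = -0.5000+6.0622i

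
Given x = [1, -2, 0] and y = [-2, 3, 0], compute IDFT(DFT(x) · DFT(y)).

(x ⊛ y)[n] = Σ(m=0 to 2) x[m] · y[(n-m) mod 3]

Computing each output sample:
(x ⊛ y)[0] = -2
(x ⊛ y)[1] = 7
(x ⊛ y)[2] = -6

x ⊛ y = [-2, 7, -6]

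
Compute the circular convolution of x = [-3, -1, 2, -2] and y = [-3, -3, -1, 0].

(x ⊛ y)[n] = Σ(m=0 to 3) x[m] · y[(n-m) mod 4]

Computing each output sample:
(x ⊛ y)[0] = 13
(x ⊛ y)[1] = 14
(x ⊛ y)[2] = 0
(x ⊛ y)[3] = 1

x ⊛ y = [13, 14, 0, 1]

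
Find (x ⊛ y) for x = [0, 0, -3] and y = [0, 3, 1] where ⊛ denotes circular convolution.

(x ⊛ y)[n] = Σ(m=0 to 2) x[m] · y[(n-m) mod 3]

Computing each output sample:
(x ⊛ y)[0] = -9
(x ⊛ y)[1] = -3
(x ⊛ y)[2] = 0

x ⊛ y = [-9, -3, 0]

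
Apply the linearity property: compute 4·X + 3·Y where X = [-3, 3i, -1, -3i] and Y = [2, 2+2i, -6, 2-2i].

By linearity: DFT(4x + 3y) = 4·DFT(x) + 3·DFT(y)
= 4·[-3, 3i, -1, -3i] + 3·[2, 2+2i, -6, 2-2i]

Computing element-wise:
Z[0] = 4·(-3) + 3·(2) = -6
Z[1] = 4·(3i) + 3·(2+2i) = 6+18i
Z[2] = 4·(-1) + 3·(-6) = -22
Z[3] = 4·(-3i) + 3·(2-2i) = 6-18i

DFT(4x + 3y) = 4·X + 3·Y = [-6, 6+18i, -22, 6-18i]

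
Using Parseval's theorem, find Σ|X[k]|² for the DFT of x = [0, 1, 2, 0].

Parseval: Σ|x[n]|² = (1/N)Σ|X[k]|², so Σ|X[k]|² = N·Σ|x[n]|² = 4·5.0000

Σ|X[k]|² = N·Σ|x[n]|² = 4·5.0000 = 20.0000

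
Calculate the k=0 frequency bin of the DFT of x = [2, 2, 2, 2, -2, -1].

X[0] = Σ(n=0 to 5) x[n] · ω_6^0 = Σ x[n]
= (2) + (2) + (2) + (2) + (-2) + (-1)

X[0] = 5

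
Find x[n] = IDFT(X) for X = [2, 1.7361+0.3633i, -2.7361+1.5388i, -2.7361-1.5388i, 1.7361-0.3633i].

x[n] = (1/5) Σ(k=0 to 4) X[k] · e^(2πikn/5)

Computing each x[n]:
x[0] = 0
x[1] = 1
x[2] = 0
x[3] = -1
x[4] = 2

x = [0, 1, 0, -1, 2]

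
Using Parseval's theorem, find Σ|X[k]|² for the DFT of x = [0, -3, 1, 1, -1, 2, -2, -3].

Parseval: Σ|x[n]|² = (1/N)Σ|X[k]|², so Σ|X[k]|² = N·Σ|x[n]|² = 8·29.0000

Σ|X[k]|² = N·Σ|x[n]|² = 8·29.0000 = 232.0000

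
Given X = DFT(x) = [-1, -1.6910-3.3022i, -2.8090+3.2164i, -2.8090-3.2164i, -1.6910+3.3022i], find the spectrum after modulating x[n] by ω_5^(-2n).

Modulation property: DFT(ω_5^(-2n)·x[n]) = X[(k-2) mod 5], so circularly shift X by 2 positions.

X[k-2] = [-2.8090-3.2164i, -1.6910+3.3022i, -1, -1.6910-3.3022i, -2.8090+3.2164i]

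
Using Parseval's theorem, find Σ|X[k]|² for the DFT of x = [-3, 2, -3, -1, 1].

Parseval: Σ|x[n]|² = (1/N)Σ|X[k]|², so Σ|X[k]|² = N·Σ|x[n]|² = 5·24.0000

Σ|X[k]|² = N·Σ|x[n]|² = 5·24.0000 = 120.0000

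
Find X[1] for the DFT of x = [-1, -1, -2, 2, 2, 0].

X[1] = Σ(n=0 to 5) x[n] · ω_6^(1n) where ω_6 = e^(-2πi/6)
= (-1)·ω_6^0 + (-1)·ω_6^1 + (-2)·ω_6^2 + (2)·ω_6^3 + (2)·ω_6^4 + (0)·ω_6^5

X[1] = -3.5000+4.3301i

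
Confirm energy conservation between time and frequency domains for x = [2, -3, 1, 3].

Time domain:
Σ|x[n]|² = |2|² + |-3|² + |1|² + |3|² = 23.0000

Frequency domain:
(1/4)Σ|X[k]|² = (1/4)(|3|² + |1+6i|² + |3|² + |1-6i|²) = (1/4)·92.0000 = 23.0000

Both sides agree, confirming Parseval's theorem.

Σ|x[n]|² = (1/N)Σ|X[k]|² = 23.0000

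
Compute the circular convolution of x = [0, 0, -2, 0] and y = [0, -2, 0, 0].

(x ⊛ y)[n] = Σ(m=0 to 3) x[m] · y[(n-m) mod 4]

Computing each output sample:
(x ⊛ y)[0] = 0
(x ⊛ y)[1] = 0
(x ⊛ y)[2] = 0
(x ⊛ y)[3] = 4

x ⊛ y = [0, 0, 0, 4]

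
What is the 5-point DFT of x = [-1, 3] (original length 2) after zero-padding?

Original 2-point DFT: [2, -4]
Zero-padded 5-point DFT provides frequency interpolation.

DFT_5([x, 0, ...]) = [2, -0.0729-2.8532i, -3.4271-1.7634i, -3.4271+1.7634i, -0.0729+2.8532i]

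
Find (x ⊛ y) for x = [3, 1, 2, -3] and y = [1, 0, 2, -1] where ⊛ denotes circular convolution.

(x ⊛ y)[n] = Σ(m=0 to 3) x[m] · y[(n-m) mod 4]

Computing each output sample:
(x ⊛ y)[0] = 6
(x ⊛ y)[1] = -7
(x ⊛ y)[2] = 11
(x ⊛ y)[3] = -4

x ⊛ y = [6, -7, 11, -4]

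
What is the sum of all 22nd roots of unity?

Sum of all nth roots of unity equals 0 for n > 1 (geometric series with r ≠ 1).

0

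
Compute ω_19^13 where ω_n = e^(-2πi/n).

ω_19^13 = e^(-2πi·13/19)
= cos(-2π·13/19) + i·sin(-2π·13/19)
= cos(-26π/19) + i·sin(-26π/19)

ω_19^13 = cos(-26π/19) + i·sin(-26π/19) = -0.4017+0.9158i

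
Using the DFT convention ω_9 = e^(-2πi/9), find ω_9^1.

ω_9^1 = e^(-2πi·1/9)
= cos(-2π·1/9) + i·sin(-2π·1/9)
= cos(-2π/9) + i·sin(-2π/9)

ω_9^1 = cos(-2π/9) + i·sin(-2π/9) = 0.7660-0.6428i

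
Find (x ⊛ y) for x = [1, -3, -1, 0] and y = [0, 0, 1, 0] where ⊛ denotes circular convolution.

(x ⊛ y)[n] = Σ(m=0 to 3) x[m] · y[(n-m) mod 4]

Computing each output sample:
(x ⊛ y)[0] = -1
(x ⊛ y)[1] = 0
(x ⊛ y)[2] = 1
(x ⊛ y)[3] = -3

x ⊛ y = [-1, 0, 1, -3]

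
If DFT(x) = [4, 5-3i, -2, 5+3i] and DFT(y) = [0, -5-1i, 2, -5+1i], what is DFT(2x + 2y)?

By linearity: DFT(2x + 2y) = 2·DFT(x) + 2·DFT(y)
= 2·[4, 5-3i, -2, 5+3i] + 2·[0, -5-1i, 2, -5+1i]

Computing element-wise:
Z[0] = 2·(4) + 2·(0) = 8
Z[1] = 2·(5-3i) + 2·(-5-1i) = -8i
Z[2] = 2·(-2) + 2·(2) = 0
Z[3] = 2·(5+3i) + 2·(-5+1i) = 8i

DFT(2x + 2y) = 2·X + 2·Y = [8, -8i, 0, 8i]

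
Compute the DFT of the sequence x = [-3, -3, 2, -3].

X[k] = Σ(n=0 to 3) x[n] · ω_4^(nk)
where ω_4 = e^(-2πi/4)

Computing each X[k]:
X[0] = -7
X[1] = -5
X[2] = 5
X[3] = -5

X = [-7, -5, 5, -5]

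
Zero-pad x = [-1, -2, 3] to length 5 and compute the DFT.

Original 3-point DFT: [0, -1.5000+4.3301i, -1.5000-4.3301i]
Zero-padded 5-point DFT provides frequency interpolation.

DFT_5([x, 0, ...]) = [0, -4.0451+0.1388i, 1.5451+4.0287i, 1.5451-4.0287i, -4.0451-0.1388i]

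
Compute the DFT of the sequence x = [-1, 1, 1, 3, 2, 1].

X[k] = Σ(n=0 to 5) x[n] · ω_6^(nk)
where ω_6 = e^(-2πi/6)

Computing each X[k]:
X[0] = 7
X[1] = -4.5000+0.8660i
X[2] = -0.5000-0.8660i
X[3] = -3
X[4] = -0.5000+0.8660i
X[5] = -4.5000-0.8660i

X = [7, -4.5000+0.8660i, -0.5000-0.8660i, -3, -0.5000+0.8660i, -4.5000-0.8660i]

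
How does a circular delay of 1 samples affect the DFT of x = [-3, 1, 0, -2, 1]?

Time shift by 1: X_shifted[k] = ω_5^(1k) · X[k]
Shifted x = [1, -3, 1, 0, -2]

DFT(x[n-1]) = [-3, -1.3541+0.3633i, 5.3541+1.5388i, 5.3541-1.5388i, -1.3541-0.3633i]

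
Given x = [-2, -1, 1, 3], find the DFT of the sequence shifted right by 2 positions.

Time shift by 2: X_shifted[k] = ω_4^(2k) · X[k]
Shifted x = [1, 3, -2, -1]

DFT(x[n-2]) = [1, 3-4i, -3, 3+4i]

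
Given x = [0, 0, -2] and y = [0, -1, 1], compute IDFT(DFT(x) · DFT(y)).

(x ⊛ y)[n] = Σ(m=0 to 2) x[m] · y[(n-m) mod 3]

Computing each output sample:
(x ⊛ y)[0] = 2
(x ⊛ y)[1] = -2
(x ⊛ y)[2] = 0

x ⊛ y = [2, -2, 0]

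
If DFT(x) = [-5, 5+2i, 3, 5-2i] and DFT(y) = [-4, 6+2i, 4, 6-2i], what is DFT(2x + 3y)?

By linearity: DFT(2x + 3y) = 2·DFT(x) + 3·DFT(y)
= 2·[-5, 5+2i, 3, 5-2i] + 3·[-4, 6+2i, 4, 6-2i]

Computing element-wise:
Z[0] = 2·(-5) + 3·(-4) = -22
Z[1] = 2·(5+2i) + 3·(6+2i) = 28+10i
Z[2] = 2·(3) + 3·(4) = 18
Z[3] = 2·(5-2i) + 3·(6-2i) = 28-10i

DFT(2x + 3y) = 2·X + 3·Y = [-22, 28+10i, 18, 28-10i]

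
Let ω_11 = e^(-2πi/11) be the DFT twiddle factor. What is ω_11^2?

ω_11^2 = e^(-2πi·2/11)
= cos(-2π·2/11) + i·sin(-2π·2/11)
= cos(-4π/11) + i·sin(-4π/11)

ω_11^2 = cos(-4π/11) + i·sin(-4π/11) = 0.4154-0.9096i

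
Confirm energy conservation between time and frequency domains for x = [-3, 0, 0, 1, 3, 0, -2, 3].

Time domain:
Σ|x[n]|² = |-3|² + |0|² + |0|² + |1|² + |3|² + |0|² + |-2|² + |3|² = 32.0000

Frequency domain:
(1/8)Σ|X[k]|² = (1/8)(|2|² + |-4.5858-0.5858i|² + |2+4i|² + |-7.4142+3.4142i|² + |-6|² + |-7.4142-3.4142i|² + |2-4i|² + |-4.5858+0.5858i|²) = (1/8)·256.0000 = 32.0000

Both sides agree, confirming Parseval's theorem.

Σ|x[n]|² = (1/N)Σ|X[k]|² = 32.0000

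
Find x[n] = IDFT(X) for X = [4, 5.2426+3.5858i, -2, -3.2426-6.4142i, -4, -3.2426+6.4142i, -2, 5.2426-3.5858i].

x[n] = (1/8) Σ(k=0 to 7) X[k] · e^(2πikn/8)

Computing each x[n]:
x[0] = 0
x[1] = 3
x[2] = -2
x[3] = 0
x[4] = -1
x[5] = -1
x[6] = 3
x[7] = 2

x = [0, 3, -2, 0, -1, -1, 3, 2]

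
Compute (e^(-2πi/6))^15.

Since ω_6^6 = 1, powers reduce modulo 6.
15 mod 6 = 3
So ω_6^15 = ω_6^3 = e^(-2πi·3/6)

ω_6^15 = ω_6^3 = -1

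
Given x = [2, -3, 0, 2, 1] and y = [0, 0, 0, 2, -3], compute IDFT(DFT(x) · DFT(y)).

(x ⊛ y)[n] = Σ(m=0 to 4) x[m] · y[(n-m) mod 5]

Computing each output sample:
(x ⊛ y)[0] = 9
(x ⊛ y)[1] = 4
(x ⊛ y)[2] = -4
(x ⊛ y)[3] = 1
(x ⊛ y)[4] = -12

x ⊛ y = [9, 4, -4, 1, -12]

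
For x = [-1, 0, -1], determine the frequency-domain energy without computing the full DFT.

Parseval: Σ|x[n]|² = (1/N)Σ|X[k]|², so Σ|X[k]|² = N·Σ|x[n]|² = 3·2.0000

Σ|X[k]|² = N·Σ|x[n]|² = 3·2.0000 = 6.0000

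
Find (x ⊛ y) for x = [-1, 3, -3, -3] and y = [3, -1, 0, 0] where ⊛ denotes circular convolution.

(x ⊛ y)[n] = Σ(m=0 to 3) x[m] · y[(n-m) mod 4]

Computing each output sample:
(x ⊛ y)[0] = 0
(x ⊛ y)[1] = 10
(x ⊛ y)[2] = -12
(x ⊛ y)[3] = -6

x ⊛ y = [0, 10, -12, -6]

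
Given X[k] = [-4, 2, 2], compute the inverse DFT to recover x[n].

x[n] = (1/3) Σ(k=0 to 2) X[k] · e^(2πikn/3)

Computing each x[n]:
x[0] = 0
x[1] = -2
x[2] = -2

x = [0, -2, -2]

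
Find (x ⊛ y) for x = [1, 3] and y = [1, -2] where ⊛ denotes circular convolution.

(x ⊛ y)[n] = Σ(m=0 to 1) x[m] · y[(n-m) mod 2]

Computing each output sample:
(x ⊛ y)[0] = -5
(x ⊛ y)[1] = 1

x ⊛ y = [-5, 1]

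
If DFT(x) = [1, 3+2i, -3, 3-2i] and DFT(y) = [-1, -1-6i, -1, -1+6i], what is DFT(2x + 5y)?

By linearity: DFT(2x + 5y) = 2·DFT(x) + 5·DFT(y)
= 2·[1, 3+2i, -3, 3-2i] + 5·[-1, -1-6i, -1, -1+6i]

Computing element-wise:
Z[0] = 2·(1) + 5·(-1) = -3
Z[1] = 2·(3+2i) + 5·(-1-6i) = 1-26i
Z[2] = 2·(-3) + 5·(-1) = -11
Z[3] = 2·(3-2i) + 5·(-1+6i) = 1+26i

DFT(2x + 5y) = 2·X + 5·Y = [-3, 1-26i, -11, 1+26i]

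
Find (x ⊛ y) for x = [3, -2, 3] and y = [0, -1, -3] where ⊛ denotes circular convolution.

(x ⊛ y)[n] = Σ(m=0 to 2) x[m] · y[(n-m) mod 3]

Computing each output sample:
(x ⊛ y)[0] = 3
(x ⊛ y)[1] = -12
(x ⊛ y)[2] = -7

x ⊛ y = [3, -12, -7]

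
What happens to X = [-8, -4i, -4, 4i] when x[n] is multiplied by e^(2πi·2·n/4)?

Modulation property: DFT(ω_4^(-2n)·x[n]) = X[(k-2) mod 4], so circularly shift X by 2 positions.

X[k-2] = [-4, 4i, -8, -4i]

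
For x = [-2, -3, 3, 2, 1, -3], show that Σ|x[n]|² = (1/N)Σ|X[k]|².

Time domain:
Σ|x[n]|² = |-2|² + |-3|² + |3|² + |2|² + |1|² + |-3|² = 36.0000

Frequency domain:
(1/6)Σ|X[k]|² = (1/6)(|-2|² + |-9.0000-1.7321i|² + |1.0000+1.7321i|² + |6|² + |1.0000-1.7321i|² + |-9.0000+1.7321i|²) = (1/6)·216.0000 = 36.0000

Both sides agree, confirming Parseval's theorem.

Σ|x[n]|² = (1/N)Σ|X[k]|² = 36.0000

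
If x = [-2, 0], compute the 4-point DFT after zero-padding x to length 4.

Original 2-point DFT: [-2, -2]
Zero-padded 4-point DFT provides frequency interpolation.

DFT_4([x, 0, ...]) = [-2, -2, -2, -2]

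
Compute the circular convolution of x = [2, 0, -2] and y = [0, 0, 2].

(x ⊛ y)[n] = Σ(m=0 to 2) x[m] · y[(n-m) mod 3]

Computing each output sample:
(x ⊛ y)[0] = 0
(x ⊛ y)[1] = -4
(x ⊛ y)[2] = 4

x ⊛ y = [0, -4, 4]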